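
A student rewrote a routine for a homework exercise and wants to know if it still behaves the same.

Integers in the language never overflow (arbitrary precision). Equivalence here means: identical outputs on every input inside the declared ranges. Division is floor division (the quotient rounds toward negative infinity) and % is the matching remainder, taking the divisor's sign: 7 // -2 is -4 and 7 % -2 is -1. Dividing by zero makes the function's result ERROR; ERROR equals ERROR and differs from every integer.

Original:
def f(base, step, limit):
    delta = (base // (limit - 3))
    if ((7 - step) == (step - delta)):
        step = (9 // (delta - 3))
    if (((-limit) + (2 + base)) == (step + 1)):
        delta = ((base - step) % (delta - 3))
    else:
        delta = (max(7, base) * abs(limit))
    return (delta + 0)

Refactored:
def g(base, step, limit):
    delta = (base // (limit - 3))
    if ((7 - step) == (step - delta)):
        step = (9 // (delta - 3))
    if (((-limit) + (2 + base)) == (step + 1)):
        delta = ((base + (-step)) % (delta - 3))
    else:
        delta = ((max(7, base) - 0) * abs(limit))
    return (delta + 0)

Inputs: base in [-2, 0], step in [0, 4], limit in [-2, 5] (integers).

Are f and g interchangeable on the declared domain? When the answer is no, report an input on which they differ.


Changes here: constant usage differs; also arithmetic usage differs; the full 120-point sweep finds no disagreement.
verdict: equivalent


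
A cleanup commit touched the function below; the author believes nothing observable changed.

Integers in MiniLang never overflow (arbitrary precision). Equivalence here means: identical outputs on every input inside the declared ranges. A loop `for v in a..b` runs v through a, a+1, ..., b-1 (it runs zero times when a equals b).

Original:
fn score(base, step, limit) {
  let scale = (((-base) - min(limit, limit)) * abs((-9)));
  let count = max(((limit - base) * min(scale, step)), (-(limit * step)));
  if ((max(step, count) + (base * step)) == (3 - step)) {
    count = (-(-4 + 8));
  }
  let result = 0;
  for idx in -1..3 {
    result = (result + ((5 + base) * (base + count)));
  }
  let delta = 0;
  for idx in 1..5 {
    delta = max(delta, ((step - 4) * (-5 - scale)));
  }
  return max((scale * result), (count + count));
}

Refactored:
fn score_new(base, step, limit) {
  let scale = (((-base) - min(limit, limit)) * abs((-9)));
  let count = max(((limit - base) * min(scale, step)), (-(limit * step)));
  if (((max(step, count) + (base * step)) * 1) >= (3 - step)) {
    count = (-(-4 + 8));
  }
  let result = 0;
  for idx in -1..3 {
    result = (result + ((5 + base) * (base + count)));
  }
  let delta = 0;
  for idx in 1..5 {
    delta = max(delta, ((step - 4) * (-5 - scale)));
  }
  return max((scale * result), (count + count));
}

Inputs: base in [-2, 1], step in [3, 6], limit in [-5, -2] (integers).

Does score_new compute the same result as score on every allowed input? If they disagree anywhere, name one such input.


These are not equivalent — on base=-2, step=3, limit=-5 the outputs split (9828 vs -8).
score: scale = 63; count = 15; ((max(step, count) + (base * step)) == (3 - step)) -> false; result = 0; [idx=-1]; result = 39; [idx=0]; result = 78; [idx=1]; result = 117; [idx=2]; result = 156; delta = 0; [idx=1]; delta = 68; [idx=2]; delta = 68; [idx=3]; delta = 68; [idx=4]; delta = 68; return 9828
score_new: scale = 63; count = 15; (((max(step, count) + (base * step)) * 1) >= (3 - step)) -> true; count = -4; result = 0; [idx=-1]; result = -18; [idx=0]; result = -36; [idx=1]; result = -54; [idx=2]; result = -72; delta = 0; [idx=1]; delta = 68; [idx=2]; delta = 68; [idx=3]; delta = 68; [idx=4]; delta = 68; return -8
verdict: not equivalent; witness: base=-2, step=3, limit=-5


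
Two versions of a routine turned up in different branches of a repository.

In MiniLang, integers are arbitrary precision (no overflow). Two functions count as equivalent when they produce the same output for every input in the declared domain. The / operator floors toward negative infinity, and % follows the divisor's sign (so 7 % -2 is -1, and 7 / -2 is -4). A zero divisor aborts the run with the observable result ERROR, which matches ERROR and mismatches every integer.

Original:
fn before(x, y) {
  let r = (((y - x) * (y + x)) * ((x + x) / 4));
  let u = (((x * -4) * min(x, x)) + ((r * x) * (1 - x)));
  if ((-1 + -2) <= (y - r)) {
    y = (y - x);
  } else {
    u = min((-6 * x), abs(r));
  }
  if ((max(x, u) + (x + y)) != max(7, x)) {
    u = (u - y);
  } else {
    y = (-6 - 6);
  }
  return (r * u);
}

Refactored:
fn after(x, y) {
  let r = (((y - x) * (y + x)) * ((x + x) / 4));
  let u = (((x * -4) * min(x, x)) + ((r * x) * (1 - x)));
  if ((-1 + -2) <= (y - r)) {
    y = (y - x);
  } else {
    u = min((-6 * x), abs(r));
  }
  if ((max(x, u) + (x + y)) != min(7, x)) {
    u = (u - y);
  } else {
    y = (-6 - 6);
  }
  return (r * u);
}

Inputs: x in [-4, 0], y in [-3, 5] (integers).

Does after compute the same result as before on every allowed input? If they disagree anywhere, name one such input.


Try x=-4, y=-3.
before: r becomes 14; next u becomes -344; next ((-1 + -2) <= (y - r)) evaluates to false; next u becomes 14; next ((max(x, u) + (x + y)) != max(7, x)) evaluates to false; next y becomes -12; next final value 196
after: r becomes 14; next u becomes -344; next ((-1 + -2) <= (y - r)) evaluates to false; next u becomes 14; next ((max(x, u) + (x + y)) != min(7, x)) evaluates to true; next u becomes 17; next final value 238
196 against 238: the behavior changed.
verdict: not equivalent; witness: x=-4, y=-3


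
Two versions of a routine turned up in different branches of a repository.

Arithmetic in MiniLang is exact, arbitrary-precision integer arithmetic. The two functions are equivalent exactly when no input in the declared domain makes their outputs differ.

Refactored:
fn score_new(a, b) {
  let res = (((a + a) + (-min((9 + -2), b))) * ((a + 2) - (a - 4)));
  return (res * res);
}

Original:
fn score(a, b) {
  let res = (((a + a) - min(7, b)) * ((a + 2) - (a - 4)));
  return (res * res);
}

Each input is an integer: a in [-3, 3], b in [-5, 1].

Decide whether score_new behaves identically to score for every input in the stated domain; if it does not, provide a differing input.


Differences: constant usage differs, plus arithmetic usage differs — yet all 49 inputs agree.
verdict: equivalent


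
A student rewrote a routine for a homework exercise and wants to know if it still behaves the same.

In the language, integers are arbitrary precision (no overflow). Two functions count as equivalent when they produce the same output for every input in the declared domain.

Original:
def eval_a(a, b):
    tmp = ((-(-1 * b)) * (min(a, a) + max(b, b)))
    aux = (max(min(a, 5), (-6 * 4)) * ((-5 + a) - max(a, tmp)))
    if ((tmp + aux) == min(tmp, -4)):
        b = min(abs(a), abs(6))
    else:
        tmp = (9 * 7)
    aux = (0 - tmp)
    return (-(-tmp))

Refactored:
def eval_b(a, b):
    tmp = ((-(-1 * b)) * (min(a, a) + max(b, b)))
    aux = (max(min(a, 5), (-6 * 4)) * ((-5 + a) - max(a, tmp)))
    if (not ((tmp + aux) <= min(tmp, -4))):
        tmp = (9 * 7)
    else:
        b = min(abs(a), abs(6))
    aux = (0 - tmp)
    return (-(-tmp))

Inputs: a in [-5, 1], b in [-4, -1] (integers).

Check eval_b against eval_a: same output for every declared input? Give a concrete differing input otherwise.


Run the pair on a=1, b=-1.
eval_a: tmp becomes 0; next aux becomes -5; next ((tmp + aux) == min(tmp, -4)) evaluates to false; next tmp becomes 63; next aux becomes -63; next final value 63
eval_b: tmp becomes 0; next aux becomes -5; next (not ((tmp + aux) <= min(tmp, -4))) evaluates to false; next b becomes 1; next aux becomes 0; next final value 0
63 and 0 differ, so these are not the same function on this domain.
verdict: not equivalent; witness: a=1, b=-1


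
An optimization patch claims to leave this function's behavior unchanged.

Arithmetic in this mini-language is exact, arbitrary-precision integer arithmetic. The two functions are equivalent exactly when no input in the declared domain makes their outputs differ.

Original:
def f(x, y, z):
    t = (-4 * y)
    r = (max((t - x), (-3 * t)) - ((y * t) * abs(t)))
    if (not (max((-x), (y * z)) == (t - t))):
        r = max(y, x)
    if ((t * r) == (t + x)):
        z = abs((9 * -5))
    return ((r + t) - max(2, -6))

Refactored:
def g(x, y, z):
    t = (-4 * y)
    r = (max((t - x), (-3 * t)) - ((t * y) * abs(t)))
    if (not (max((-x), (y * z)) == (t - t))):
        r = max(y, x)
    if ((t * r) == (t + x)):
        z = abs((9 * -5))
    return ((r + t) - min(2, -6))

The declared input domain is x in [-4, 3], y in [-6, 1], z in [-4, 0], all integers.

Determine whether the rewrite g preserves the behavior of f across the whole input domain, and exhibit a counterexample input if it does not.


Consider the input x=-4, y=-6, z=-4.
f: t becomes 24; next r becomes 3484; next (not (max((-x), (y * z)) == (t - t))) evaluates to true; next r becomes -4; next ((t * r) == (t + x)) evaluates to false; next final value 18
g: t becomes 24; next r becomes 3484; next (not (max((-x), (y * z)) == (t - t))) evaluates to true; next r becomes -4; next ((t * r) == (t + x)) evaluates to false; next final value 26
18 != 26, so the rewrite changes behavior.
verdict: not equivalent; witness: x=-4, y=-6, z=-4


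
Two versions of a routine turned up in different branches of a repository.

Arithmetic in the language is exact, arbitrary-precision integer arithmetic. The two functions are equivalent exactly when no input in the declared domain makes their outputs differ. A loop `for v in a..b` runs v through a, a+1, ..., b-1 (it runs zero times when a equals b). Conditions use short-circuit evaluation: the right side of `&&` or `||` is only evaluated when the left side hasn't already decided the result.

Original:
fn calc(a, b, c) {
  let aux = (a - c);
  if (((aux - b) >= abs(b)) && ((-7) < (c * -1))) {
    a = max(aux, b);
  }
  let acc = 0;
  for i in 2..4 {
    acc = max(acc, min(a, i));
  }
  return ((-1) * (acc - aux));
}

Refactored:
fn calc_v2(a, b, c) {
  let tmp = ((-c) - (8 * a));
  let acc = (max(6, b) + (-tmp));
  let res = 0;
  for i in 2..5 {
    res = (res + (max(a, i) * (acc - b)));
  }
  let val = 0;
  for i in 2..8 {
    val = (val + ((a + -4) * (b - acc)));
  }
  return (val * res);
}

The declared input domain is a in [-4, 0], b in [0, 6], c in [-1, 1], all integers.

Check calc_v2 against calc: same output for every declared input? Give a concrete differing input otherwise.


Not equivalent: a=-4, b=0, c=-1 separates them (-3 vs 314928).
calc: aux := -3 | (((aux - b) >= abs(b)) && ((-7) < (c * -1))): false | acc := 0 | iter i=2: | acc := 0 | iter i=3: | acc := 0 | result -3
calc_v2: tmp := 33 | acc := -27 | res := 0 | iter i=2: | res := -54 | iter i=3: | res := -135 | iter i=4: | res := -243 | val := 0 | iter i=2: | val := -216 | iter i=3: | val := -432 | iter i=4: | val := -648 | iter i=5: | val := -864 | iter i=6: | val := -1080 | iter i=7: | val := -1296 | result 314928
verdict: not equivalent; witness: a=-4, b=0, c=-1


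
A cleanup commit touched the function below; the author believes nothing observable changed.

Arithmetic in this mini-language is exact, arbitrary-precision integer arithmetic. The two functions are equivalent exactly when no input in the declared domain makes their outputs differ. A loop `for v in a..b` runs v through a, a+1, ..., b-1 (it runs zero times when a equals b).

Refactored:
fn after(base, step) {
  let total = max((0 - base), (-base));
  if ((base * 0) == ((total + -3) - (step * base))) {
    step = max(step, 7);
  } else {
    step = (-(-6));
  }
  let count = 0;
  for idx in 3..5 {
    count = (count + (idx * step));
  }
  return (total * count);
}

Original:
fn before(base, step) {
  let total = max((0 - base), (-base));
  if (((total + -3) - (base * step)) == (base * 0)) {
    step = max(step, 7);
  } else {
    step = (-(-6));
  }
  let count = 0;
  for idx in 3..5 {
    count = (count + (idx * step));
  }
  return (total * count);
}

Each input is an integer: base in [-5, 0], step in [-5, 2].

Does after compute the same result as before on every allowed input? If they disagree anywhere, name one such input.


Behavior is preserved: although same computation, different form, the outputs never diverge.
As a probe, take base=-1, step=-3: before runs total = 1; (((total + -3) - (base * step)) == (base * 0)) -> false; step = 6; count = 0; [idx=3]; count = 18; [idx=4]; count = 42; return 42; after runs total = 1; ((base * 0) == ((total + -3) - (step * base))) -> false; step = 6; count = 0; [idx=3]; count = 18; [idx=4]; count = 42; return 42; both end at 42.
An exhaustive pass over the 48 declared inputs shows identical outputs.
verdict: equivalent


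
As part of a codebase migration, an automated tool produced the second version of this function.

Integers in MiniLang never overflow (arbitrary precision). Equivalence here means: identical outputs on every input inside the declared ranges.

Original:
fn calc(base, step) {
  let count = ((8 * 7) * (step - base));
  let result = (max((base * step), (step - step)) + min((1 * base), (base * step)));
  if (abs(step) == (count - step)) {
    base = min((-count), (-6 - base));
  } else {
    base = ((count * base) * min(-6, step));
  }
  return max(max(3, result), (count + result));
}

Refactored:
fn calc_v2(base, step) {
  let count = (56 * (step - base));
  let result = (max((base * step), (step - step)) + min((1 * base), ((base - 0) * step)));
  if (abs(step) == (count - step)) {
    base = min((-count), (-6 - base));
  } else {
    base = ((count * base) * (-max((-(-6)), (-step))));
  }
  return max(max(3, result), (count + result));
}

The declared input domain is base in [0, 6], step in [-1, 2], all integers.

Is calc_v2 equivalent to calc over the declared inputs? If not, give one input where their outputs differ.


Reading the diff, among the changes: min/max/abs usage differs, constant usage differs, arithmetic usage differs.
Tracing base=3, step=2: calc: count=-56, then result=9, then (abs(step) == (count - step)) is false, then base=1008, then returns 9 | calc_v2: count=-56, then result=9, then (abs(step) == (count - step)) is false, then base=1008, then returns 9 — matching result 9.
Every one of the 28 inputs gives matching results.
verdict: equivalent


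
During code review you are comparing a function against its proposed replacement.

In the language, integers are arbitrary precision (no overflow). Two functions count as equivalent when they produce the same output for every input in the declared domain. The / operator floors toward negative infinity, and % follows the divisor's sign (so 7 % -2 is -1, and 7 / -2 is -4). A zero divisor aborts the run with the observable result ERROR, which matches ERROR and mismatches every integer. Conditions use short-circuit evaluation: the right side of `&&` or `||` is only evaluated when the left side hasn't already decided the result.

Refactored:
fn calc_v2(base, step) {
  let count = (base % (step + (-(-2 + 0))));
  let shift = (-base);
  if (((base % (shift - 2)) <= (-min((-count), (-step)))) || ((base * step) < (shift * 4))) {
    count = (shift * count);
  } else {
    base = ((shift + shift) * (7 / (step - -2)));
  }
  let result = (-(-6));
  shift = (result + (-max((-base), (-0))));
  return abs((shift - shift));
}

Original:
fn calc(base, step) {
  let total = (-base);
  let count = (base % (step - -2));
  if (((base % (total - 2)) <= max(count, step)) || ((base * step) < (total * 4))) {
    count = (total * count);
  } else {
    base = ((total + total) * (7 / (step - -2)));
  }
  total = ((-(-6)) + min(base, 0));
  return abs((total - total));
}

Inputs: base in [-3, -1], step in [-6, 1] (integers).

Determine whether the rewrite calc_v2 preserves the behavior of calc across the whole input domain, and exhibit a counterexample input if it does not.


The two are interchangeable: arithmetic usage differs; constant usage differs; statement counts differ; local variable names differ, and every declared input agrees.
Tracing base=-1, step=-3: calc: total=1, then count=0, then (((base % (total - 2)) <= max(count, step)) || ((base * step) < (total * 4))) is true, then count=0, then total=5, then returns 0 | calc_v2: count=0, then shift=1, then (((base % (shift - 2)) <= (-min((-count), (-step)))) || ((base * step) < (shift * 4))) is true, then count=0, then result=6, then shift=5, then returns 0 — matching result 0.
An exhaustive pass over the 24 declared inputs shows identical outputs.
verdict: equivalent


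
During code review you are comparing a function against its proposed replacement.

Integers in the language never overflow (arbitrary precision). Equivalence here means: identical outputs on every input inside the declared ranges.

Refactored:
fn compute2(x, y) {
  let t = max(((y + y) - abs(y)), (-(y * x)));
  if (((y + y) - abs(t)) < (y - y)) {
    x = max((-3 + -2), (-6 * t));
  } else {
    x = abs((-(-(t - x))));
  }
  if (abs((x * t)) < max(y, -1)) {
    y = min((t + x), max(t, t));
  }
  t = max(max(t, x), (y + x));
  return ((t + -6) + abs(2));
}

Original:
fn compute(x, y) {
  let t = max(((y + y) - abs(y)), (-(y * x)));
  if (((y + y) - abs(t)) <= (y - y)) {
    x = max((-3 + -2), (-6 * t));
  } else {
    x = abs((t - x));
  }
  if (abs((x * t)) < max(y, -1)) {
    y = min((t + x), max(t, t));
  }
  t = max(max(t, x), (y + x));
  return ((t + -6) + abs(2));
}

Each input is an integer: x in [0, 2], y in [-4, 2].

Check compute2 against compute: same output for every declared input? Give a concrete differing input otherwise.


Take x=1, y=0.
compute: t becomes 0; next (((y + y) - abs(t)) <= (y - y)) evaluates to true; next x becomes 0; next (abs((x * t)) < max(y, -1)) evaluates to false; next t becomes 0; next final value -4
compute2: t becomes 0; next (((y + y) - abs(t)) < (y - y)) evaluates to false; next x becomes 1; next (abs((x * t)) < max(y, -1)) evaluates to false; next t becomes 1; next final value -3
-4 against -3: the behavior changed.
verdict: not equivalent; witness: x=1, y=0


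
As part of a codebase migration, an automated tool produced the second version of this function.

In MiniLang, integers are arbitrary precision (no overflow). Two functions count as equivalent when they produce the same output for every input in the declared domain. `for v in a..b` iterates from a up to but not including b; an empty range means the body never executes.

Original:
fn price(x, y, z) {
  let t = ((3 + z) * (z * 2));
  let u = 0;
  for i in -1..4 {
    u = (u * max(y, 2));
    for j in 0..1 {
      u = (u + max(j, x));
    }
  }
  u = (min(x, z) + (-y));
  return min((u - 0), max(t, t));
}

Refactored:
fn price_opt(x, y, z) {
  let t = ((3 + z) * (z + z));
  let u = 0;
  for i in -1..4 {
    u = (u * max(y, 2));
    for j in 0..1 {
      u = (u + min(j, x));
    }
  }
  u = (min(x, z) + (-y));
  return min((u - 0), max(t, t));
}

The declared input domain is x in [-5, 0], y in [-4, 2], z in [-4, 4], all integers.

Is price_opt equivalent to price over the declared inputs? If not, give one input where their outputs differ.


The one real change (`max(j, x)` became `min(j, x)`) has no effect anywhere in the declared ranges; all 378 inputs agree.
verdict: equivalent


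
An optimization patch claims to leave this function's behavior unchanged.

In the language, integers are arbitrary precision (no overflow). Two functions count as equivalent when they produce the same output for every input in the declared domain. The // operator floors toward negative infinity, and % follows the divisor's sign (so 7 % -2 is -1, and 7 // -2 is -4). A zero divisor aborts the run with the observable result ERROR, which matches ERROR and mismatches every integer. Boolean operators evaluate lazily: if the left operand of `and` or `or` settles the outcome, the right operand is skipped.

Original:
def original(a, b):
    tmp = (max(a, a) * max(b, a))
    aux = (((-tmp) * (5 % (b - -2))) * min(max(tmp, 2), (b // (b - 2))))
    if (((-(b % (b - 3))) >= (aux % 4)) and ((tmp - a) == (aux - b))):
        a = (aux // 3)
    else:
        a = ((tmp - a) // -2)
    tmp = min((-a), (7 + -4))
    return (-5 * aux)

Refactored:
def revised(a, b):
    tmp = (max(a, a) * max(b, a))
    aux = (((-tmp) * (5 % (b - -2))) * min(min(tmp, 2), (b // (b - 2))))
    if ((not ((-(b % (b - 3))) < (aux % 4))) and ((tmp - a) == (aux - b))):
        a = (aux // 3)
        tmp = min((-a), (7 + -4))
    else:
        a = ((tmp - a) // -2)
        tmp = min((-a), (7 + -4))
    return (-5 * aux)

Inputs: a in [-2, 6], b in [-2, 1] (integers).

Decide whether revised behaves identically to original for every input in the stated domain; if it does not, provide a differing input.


Input a=-2, b=1: 20 from original versus 40 from revised.
verdict: not equivalent; witness: a=-2, b=1


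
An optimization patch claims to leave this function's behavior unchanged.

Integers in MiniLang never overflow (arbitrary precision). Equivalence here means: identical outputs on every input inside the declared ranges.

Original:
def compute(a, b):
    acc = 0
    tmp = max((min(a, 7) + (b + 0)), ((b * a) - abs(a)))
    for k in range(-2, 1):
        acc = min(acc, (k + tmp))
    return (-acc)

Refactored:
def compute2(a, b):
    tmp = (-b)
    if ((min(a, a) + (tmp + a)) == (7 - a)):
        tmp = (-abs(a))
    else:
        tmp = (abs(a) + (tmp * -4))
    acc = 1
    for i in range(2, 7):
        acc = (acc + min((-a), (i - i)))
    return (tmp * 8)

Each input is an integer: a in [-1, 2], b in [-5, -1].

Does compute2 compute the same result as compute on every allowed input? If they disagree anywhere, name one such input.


Take a=-1, b=-5.
compute: acc := 0 | tmp := 4 | iter k=-2: | acc := 0 | iter k=-1: | acc := 0 | iter k=0: | acc := 0 | result 0
compute2: tmp := 5 | ((min(a, a) + (tmp + a)) == (7 - a)): false | tmp := -19 | acc := 1 | iter i=2: | acc := 1 | iter i=3: | acc := 1 | iter i=4: | acc := 1 | iter i=5: | acc := 1 | iter i=6: | acc := 1 | result -152
0 != -152, so the rewrite changes behavior.
verdict: not equivalent; witness: a=-1, b=-5


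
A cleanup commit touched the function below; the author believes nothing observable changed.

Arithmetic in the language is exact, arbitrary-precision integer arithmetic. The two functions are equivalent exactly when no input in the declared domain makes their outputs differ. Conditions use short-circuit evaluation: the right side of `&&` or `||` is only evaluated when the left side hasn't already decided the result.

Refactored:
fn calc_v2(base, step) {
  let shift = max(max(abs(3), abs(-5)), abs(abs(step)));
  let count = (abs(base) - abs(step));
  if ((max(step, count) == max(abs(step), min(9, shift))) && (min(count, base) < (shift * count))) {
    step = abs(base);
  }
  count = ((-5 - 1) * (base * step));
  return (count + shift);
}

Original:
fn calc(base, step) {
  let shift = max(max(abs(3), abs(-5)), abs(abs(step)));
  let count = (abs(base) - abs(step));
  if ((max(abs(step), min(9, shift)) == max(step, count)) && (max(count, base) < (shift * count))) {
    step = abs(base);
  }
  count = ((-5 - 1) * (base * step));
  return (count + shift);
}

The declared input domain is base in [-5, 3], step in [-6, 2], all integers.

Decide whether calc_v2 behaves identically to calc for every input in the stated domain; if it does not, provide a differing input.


The edit looks behavioral (`max(count, base)` became `min(count, base)`), but over these ranges it never changes the outcome; all 81 inputs agree.
verdict: equivalent


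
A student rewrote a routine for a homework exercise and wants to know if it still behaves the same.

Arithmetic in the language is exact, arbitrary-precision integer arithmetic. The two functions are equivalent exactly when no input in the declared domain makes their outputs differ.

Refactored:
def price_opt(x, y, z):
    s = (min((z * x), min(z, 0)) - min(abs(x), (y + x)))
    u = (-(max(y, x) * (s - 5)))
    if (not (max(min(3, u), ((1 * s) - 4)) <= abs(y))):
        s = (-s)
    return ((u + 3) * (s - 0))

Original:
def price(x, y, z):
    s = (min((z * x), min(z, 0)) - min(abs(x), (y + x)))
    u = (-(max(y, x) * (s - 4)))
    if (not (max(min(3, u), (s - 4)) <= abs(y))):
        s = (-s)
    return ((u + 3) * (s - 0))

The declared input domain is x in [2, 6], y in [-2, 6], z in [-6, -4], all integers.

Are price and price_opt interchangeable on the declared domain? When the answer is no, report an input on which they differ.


x=2, y=-2, z=-6 yields 420 from price but 444 from price_opt.
verdict: not equivalent; witness: x=2, y=-2, z=-6


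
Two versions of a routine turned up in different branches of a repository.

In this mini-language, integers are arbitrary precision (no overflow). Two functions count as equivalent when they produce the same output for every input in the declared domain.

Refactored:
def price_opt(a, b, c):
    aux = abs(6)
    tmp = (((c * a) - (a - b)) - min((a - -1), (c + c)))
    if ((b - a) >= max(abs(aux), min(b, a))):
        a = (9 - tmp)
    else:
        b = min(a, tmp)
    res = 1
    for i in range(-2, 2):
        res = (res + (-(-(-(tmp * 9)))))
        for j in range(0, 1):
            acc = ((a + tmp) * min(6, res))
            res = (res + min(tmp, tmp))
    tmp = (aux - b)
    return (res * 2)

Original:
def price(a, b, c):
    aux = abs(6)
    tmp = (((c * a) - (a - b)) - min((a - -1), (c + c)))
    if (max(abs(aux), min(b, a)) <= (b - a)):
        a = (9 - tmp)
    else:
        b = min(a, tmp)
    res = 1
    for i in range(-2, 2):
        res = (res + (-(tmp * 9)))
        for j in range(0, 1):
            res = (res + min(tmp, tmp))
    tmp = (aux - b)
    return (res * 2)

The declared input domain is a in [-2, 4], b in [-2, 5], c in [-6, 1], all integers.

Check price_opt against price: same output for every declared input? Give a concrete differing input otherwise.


Changes here: min/max/abs usage differs, arithmetic usage differs, statement counts differ, comparison usage differs, local variable names differ, constant usage differs; the full 448-point sweep finds no disagreement.
verdict: equivalent


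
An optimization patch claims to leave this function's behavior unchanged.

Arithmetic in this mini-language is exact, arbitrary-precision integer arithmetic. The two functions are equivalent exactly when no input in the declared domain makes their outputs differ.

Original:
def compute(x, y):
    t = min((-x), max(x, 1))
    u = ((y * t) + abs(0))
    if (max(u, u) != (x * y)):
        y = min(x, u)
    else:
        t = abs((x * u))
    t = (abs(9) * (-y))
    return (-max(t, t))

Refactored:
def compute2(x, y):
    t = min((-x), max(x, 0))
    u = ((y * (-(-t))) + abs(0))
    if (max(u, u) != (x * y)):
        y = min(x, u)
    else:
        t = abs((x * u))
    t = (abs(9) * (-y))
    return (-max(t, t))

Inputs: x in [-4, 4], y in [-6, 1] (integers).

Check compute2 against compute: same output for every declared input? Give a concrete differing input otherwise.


Take x=-4, y=-6.
compute: t := 1 | u := -6 | (max(u, u) != (x * y)): true | y := -6 | t := 54 | result -54
compute2: t := 0 | u := 0 | (max(u, u) != (x * y)): true | y := -4 | t := 36 | result -36
-54 against -36: the behavior changed.
verdict: not equivalent; witness: x=-4, y=-6


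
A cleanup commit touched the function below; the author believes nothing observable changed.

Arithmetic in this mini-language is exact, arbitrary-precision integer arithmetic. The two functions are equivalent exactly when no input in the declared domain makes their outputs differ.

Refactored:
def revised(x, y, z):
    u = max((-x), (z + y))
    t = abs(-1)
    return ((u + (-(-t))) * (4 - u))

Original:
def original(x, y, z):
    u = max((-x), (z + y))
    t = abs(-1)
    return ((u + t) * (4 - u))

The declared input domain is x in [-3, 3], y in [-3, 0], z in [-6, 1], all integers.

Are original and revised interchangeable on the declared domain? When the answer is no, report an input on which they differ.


This is a faithful refactor — same computation, different form, but the computed results match everywhere.
Spot check at x=2, y=0, z=-3 — original: u = -2; t = 1; return -6. revised: u = -2; t = 1; return -6. Both give -6.
Across all 224 domain points the two functions coincide.
verdict: equivalent


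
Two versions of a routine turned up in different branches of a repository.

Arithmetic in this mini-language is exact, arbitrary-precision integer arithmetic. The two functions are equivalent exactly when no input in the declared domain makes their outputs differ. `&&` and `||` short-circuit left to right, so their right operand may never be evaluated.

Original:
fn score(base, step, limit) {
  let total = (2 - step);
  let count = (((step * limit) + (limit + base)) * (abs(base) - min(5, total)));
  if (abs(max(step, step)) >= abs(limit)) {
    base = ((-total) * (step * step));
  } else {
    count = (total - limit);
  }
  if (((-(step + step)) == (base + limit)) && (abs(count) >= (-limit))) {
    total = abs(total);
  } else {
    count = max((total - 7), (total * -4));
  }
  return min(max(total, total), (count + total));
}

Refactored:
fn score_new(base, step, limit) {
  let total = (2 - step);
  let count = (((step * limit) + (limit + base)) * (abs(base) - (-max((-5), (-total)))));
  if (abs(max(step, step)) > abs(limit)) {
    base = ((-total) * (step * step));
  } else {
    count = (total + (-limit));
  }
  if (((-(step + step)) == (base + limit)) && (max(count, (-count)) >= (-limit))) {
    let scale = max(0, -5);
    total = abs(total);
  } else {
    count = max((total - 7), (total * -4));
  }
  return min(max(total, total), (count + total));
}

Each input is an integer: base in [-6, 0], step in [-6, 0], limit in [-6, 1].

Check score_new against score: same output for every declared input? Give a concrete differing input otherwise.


Take base=-6, step=0, limit=0.
score: total = 2; count = -24; (abs(max(step, step)) >= abs(limit)) -> true; base = 0; (((-(step + step)) == (base + limit)) && (abs(count) >= (-limit))) -> true; total = 2; return -22
score_new: total = 2; count = -24; (abs(max(step, step)) > abs(limit)) -> false; count = 2; (((-(step + step)) == (base + limit)) && (max(count, (-count)) >= (-limit))) -> false; count = -5; return -3
-22 against -3: the behavior changed.
verdict: not equivalent; witness: base=-6, step=0, limit=0


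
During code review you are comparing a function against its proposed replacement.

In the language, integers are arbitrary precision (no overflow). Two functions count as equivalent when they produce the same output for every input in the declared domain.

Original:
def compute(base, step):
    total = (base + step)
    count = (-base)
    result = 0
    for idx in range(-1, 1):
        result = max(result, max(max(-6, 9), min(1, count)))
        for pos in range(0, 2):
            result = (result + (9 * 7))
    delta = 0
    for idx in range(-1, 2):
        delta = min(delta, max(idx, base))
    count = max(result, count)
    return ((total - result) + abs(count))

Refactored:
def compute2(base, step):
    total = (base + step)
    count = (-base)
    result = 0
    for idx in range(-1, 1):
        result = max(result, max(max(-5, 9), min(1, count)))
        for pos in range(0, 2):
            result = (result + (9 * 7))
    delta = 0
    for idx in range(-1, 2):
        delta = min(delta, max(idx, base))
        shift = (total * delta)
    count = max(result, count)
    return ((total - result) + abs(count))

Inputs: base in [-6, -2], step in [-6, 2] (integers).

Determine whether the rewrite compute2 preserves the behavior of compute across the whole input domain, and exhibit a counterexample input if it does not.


The one real change (`-6` became `-5`) has no effect anywhere in the declared ranges.
Spot check at base=-6, step=-6 — compute: total=-12, then count=6, then result=0, then (idx=-1), then result=9, then (pos=0), then result=72, then (pos=1), then result=135, then (idx=0), then result=135, then (pos=0), then result=198, then (pos=1), then result=261, then delta=0, then (idx=-1), then delta=-1, then (idx=0), then delta=-1, then (idx=1), then delta=-1, then count=261, then returns -12. compute2: total=-12, then count=6, then result=0, then (idx=-1), then result=9, then (pos=0), then result=72, then (pos=1), then result=135, then (idx=0), then result=135, then (pos=0), then result=198, then (pos=1), then result=261, then delta=0, then (idx=-1), then delta=-1, then shift=12, then (idx=0), then delta=-1, then shift=12, then (idx=1), then delta=-1, then shift=12, then count=261, then returns -12. Both give -12.
Sweeping the whole domain (45 inputs) finds no disagreement.
verdict: equivalent


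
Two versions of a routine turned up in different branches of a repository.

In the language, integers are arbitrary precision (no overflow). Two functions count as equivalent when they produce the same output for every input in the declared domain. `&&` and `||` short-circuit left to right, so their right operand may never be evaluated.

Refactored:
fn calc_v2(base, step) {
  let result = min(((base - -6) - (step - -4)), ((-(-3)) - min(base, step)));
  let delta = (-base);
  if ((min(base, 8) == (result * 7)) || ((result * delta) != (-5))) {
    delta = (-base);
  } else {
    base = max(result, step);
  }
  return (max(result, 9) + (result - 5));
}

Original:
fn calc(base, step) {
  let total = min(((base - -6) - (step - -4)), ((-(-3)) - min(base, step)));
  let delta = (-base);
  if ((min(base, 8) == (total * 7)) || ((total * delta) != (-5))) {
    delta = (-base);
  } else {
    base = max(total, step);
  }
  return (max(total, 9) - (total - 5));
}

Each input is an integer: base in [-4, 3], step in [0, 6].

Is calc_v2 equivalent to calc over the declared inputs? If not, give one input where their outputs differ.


Run the pair on base=-4, step=0.
calc: total = -2; delta = 4; ((min(base, 8) == (total * 7)) || ((total * delta) != (-5))) -> true; delta = 4; return 16
calc_v2: result = -2; delta = 4; ((min(base, 8) == (result * 7)) || ((result * delta) != (-5))) -> true; delta = 4; return 2
16 != 2, so the rewrite changes behavior.
verdict: not equivalent; witness: base=-4, step=0


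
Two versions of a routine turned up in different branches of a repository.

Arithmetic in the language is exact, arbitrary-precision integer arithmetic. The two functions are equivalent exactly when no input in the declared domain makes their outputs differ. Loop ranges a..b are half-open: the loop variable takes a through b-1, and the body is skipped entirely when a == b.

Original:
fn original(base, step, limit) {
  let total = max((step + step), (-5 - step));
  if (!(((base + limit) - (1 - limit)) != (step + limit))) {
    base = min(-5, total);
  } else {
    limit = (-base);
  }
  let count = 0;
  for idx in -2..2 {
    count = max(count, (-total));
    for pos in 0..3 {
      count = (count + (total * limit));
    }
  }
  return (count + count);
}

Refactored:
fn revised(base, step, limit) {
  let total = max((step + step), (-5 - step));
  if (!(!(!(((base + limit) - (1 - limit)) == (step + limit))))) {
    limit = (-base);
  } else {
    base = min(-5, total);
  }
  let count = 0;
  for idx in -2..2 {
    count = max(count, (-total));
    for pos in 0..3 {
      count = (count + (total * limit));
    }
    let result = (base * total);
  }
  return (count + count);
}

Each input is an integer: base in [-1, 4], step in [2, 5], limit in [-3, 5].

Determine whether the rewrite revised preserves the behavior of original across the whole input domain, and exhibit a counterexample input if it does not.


Reading the diff, among the changes: arithmetic usage differs; and comparison usage differs; and local variable names differ; and statement counts differ; and boolean connective usage differs.
Spot check at base=1, step=2, limit=5 — original: total = 4; (!(((base + limit) - (1 - limit)) != (step + limit))) -> false; limit = -1; count = 0; [idx=-2]; count = 0; [pos=0]; count = -4; [pos=1]; count = -8; [pos=2]; count = -12; [idx=-1]; count = -4; [pos=0]; count = -8; [pos=1]; count = -12; [pos=2]; count = -16; [idx=0]; count = -4; [pos=0]; count = -8; [pos=1]; count = -12; [pos=2]; count = -16; [idx=1]; count = -4; [pos=0]; count = -8; [pos=1]; count = -12; [pos=2]; count = -16; return -32. revised: total = 4; (!(!(!(((base + limit) - (1 - limit)) == (step + limit))))) -> true; limit = -1; count = 0; [idx=-2]; count = 0; [pos=0]; count = -4; [pos=1]; count = -8; [pos=2]; count = -12; result = 4; [idx=-1]; count = -4; [pos=0]; count = -8; [pos=1]; count = -12; [pos=2]; count = -16; result = 4; [idx=0]; count = -4; [pos=0]; count = -8; [pos=1]; count = -12; [pos=2]; count = -16; result = 4; [idx=1]; count = -4; [pos=0]; count = -8; [pos=1]; count = -12; [pos=2]; count = -16; result = 4; return -32. Both give -32.
Across all 216 domain points the two functions coincide.
verdict: equivalent


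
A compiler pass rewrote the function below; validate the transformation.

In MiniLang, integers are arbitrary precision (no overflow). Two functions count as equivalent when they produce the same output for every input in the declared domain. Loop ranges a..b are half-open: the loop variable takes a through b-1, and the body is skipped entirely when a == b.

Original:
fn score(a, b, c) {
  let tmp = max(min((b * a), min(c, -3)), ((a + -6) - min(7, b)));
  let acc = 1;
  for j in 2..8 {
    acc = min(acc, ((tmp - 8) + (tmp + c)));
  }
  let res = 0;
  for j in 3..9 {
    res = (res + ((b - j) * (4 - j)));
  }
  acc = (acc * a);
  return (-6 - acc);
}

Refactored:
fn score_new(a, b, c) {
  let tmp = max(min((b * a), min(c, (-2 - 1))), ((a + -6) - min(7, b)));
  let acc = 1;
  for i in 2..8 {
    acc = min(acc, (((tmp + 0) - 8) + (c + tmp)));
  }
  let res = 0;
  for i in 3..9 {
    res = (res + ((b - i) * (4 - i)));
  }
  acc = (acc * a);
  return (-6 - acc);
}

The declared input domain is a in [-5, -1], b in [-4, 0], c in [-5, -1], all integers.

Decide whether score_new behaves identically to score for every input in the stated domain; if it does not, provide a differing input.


Side by side, the visible changes include: constant usage differs, plus arithmetic usage differs, plus local variable names differ.
Tracing a=-4, b=-1, c=-4: score: tmp = -4; acc = 1; [j=2]; acc = -20; [j=3]; acc = -20; [j=4]; acc = -20; [j=5]; acc = -20; [j=6]; acc = -20; [j=7]; acc = -20; res = 0; [j=3]; res = -4; [j=4]; res = -4; [j=5]; res = 2; [j=6]; res = 16; [j=7]; res = 40; [j=8]; res = 76; acc = 80; return -86 | score_new: tmp = -4; acc = 1; [i=2]; acc = -20; [i=3]; acc = -20; [i=4]; acc = -20; [i=5]; acc = -20; [i=6]; acc = -20; [i=7]; acc = -20; res = 0; [i=3]; res = -4; [i=4]; res = -4; [i=5]; res = 2; [i=6]; res = 16; [i=7]; res = 40; [i=8]; res = 76; acc = 80; return -86 — matching result -86.
An exhaustive pass over the 125 declared inputs shows identical outputs.
verdict: equivalent


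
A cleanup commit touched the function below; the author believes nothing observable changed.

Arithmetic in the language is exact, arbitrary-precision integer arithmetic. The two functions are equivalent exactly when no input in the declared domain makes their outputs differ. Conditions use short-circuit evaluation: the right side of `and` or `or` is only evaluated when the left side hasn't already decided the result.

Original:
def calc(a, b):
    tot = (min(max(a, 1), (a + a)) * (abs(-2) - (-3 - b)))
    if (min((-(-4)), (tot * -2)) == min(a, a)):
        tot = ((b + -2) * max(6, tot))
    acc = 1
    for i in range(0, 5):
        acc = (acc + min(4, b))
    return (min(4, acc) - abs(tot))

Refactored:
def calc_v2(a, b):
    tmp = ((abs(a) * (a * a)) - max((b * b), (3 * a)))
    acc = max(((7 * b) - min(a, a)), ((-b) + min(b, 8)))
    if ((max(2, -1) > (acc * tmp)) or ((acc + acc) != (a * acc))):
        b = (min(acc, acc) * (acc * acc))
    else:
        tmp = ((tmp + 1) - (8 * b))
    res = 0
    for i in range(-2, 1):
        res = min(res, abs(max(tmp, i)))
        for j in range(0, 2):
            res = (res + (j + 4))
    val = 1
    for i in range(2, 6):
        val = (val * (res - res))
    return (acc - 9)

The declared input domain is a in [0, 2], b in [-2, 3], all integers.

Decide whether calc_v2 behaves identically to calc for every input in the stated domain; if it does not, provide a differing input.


There is a counterexample at a=0, b=-2: -33 on one side, -9 on the other.
calc: tot=0, then (min((-(-4)), (tot * -2)) == min(a, a)) is true, then tot=-24, then acc=1, then (i=0), then acc=-1, then (i=1), then acc=-3, then (i=2), then acc=-5, then (i=3), then acc=-7, then (i=4), then acc=-9, then returns -33
calc_v2: tmp=-4, then acc=0, then ((max(2, -1) > (acc * tmp)) or ((acc + acc) != (a * acc))) is true, then b=0, then res=0, then (i=-2), then res=0, then (j=0), then res=4, then (j=1), then res=9, then (i=-1), then res=1, then (j=0), then res=5, then (j=1), then res=10, then (i=0), then res=0, then (j=0), then res=4, then (j=1), then res=9, then val=1, then (i=2), then val=0, then (i=3), then val=0, then (i=4), then val=0, then (i=5), then val=0, then returns -9
verdict: not equivalent; witness: a=0, b=-2
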